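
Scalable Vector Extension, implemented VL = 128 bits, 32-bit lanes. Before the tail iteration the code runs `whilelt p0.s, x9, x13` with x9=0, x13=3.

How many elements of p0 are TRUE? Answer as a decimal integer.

vl = 3

lane count: 128 div 32 = 4
whilelt: lane j active iff 0+j < 3 → j < 3 → 3 active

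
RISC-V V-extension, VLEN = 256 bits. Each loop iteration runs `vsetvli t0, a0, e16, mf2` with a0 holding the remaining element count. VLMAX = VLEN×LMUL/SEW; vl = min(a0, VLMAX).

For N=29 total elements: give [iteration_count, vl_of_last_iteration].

VLMAX = VLEN×LMUL/SEW = 256×1/2/16 = 8
N=29: ⌈29/8⌉ = 4 iters; last vl = 29 − 3×8 = 5

[iterations, last_vl] = [4, 5]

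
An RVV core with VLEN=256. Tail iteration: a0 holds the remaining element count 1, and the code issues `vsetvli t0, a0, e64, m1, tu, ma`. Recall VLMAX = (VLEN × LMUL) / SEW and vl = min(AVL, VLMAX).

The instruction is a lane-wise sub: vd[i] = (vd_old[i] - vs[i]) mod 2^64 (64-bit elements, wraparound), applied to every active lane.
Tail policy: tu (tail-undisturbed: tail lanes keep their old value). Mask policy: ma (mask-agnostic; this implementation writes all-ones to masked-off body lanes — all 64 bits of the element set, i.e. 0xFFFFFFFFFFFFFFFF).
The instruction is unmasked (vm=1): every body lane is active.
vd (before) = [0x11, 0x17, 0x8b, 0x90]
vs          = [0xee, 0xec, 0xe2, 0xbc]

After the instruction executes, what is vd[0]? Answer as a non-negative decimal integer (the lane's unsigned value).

lanes per group: 256·1/64 = 4
vl = min(AVL, VLMAX) = min(1, 4) = 1
lane  0: sub(0x11,0xee) ⇒ 0xffffffffffffff23
lane  1: tail/keep ⇒ 0x17
lane  2: tail/keep ⇒ 0x8b
lane  3: tail/keep ⇒ 0x90

vd[0] = 18446744073709551395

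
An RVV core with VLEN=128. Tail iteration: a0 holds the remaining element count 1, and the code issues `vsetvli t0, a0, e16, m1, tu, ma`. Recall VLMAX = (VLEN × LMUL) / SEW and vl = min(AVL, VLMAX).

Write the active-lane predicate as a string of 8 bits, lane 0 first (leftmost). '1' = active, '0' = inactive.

VLMAX = (128 × 1) / 16 = 8 lanes
vl ← min(1, 8) = 1
bits (lane 0 leftmost): 10000000

predicate = 10000000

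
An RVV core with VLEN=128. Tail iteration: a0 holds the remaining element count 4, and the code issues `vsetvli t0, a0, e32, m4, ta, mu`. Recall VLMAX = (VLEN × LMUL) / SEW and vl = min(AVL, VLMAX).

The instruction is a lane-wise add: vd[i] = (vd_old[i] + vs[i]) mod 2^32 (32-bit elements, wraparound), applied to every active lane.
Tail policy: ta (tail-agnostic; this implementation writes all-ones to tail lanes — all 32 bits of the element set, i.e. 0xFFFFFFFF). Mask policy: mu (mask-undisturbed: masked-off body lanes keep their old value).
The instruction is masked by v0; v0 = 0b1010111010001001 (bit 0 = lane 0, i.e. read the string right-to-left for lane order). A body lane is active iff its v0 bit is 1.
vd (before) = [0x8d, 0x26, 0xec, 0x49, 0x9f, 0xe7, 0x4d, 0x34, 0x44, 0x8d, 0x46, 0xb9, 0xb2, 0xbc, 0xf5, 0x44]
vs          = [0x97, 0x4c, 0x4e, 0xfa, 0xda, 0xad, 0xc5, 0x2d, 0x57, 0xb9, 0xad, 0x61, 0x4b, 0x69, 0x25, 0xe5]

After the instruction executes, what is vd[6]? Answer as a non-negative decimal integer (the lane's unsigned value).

lanes per group: 128·4/32 = 16
vl ← min(4, 16) = 4
[0] add(0x8d,0x97) = 0x124
[1] mask-off/keep = 0x26
[2] mask-off/keep = 0xec
[3] add(0x49,0xfa) = 0x143
[4] tail/ones = 0xffffffff
[5] tail/ones = 0xffffffff
[6] tail/ones = 0xffffffff
[7] tail/ones = 0xffffffff
[8] tail/ones = 0xffffffff
[9] tail/ones = 0xffffffff
[10] tail/ones = 0xffffffff
[11] tail/ones = 0xffffffff
[12] tail/ones = 0xffffffff
[13] tail/ones = 0xffffffff
[14] tail/ones = 0xffffffff
[15] tail/ones = 0xffffffff

vd[6] = 4294967295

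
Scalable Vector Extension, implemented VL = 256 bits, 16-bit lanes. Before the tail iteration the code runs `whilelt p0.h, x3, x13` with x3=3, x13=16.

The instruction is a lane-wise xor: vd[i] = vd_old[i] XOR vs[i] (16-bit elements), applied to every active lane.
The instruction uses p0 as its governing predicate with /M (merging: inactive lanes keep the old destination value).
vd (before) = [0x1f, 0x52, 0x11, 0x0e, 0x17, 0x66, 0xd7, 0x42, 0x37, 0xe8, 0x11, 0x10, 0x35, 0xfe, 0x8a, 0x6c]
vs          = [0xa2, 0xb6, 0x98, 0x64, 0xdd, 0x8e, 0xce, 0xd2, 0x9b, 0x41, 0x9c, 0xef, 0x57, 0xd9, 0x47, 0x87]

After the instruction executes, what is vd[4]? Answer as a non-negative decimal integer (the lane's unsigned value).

vd[4] = 202

register lanes = 256/16 = 16
whilelt: lane j active iff 3+j < 16 → j < 13 → 13 active
  i=0: xor(0x1f,0xa2) → 189
  i=1: xor(0x52,0xb6) → 228
  i=2: xor(0x11,0x98) → 137
  i=3: xor(0x0e,0x64) → 106
  i=4: xor(0x17,0xdd) → 202
  i=5: xor(0x66,0x8e) → 232
  i=6: xor(0xd7,0xce) → 25
  i=7: xor(0x42,0xd2) → 144
  i=8: xor(0x37,0x9b) → 172
  i=9: xor(0xe8,0x41) → 169
  i=10: xor(0x11,0x9c) → 141
  i=11: xor(0x10,0xef) → 255
  i=12: xor(0x35,0x57) → 98
  i=13: tail/keep → 254
  i=14: tail/keep → 138
  i=15: tail/keep → 108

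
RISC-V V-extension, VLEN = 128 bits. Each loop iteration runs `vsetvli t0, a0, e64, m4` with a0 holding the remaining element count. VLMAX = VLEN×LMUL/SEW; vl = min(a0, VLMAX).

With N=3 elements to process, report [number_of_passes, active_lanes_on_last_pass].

[iterations, last_vl] = [1, 3]

lanes per group: 128·4/64 = 8
iterations = ceil(3/8) = 1; final-pass vl = 3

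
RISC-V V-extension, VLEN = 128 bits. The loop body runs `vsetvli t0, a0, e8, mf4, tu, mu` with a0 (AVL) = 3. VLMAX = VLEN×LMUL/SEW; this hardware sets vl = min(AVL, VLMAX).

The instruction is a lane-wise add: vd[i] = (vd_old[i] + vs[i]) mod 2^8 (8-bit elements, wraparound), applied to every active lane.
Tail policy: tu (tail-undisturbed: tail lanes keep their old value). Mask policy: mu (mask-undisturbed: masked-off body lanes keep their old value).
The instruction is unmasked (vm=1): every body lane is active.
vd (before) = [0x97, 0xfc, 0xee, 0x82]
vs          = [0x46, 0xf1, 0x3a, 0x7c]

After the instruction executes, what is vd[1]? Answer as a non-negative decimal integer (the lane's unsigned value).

VLMAX = VLEN×LMUL/SEW = 128×1/4/8 = 4
vl ← min(3, 4) = 3
lane  0: add(0x97,0x46) ⇒ 0xdd
lane  1: add(0xfc,0xf1) ⇒ 0xed
lane  2: add(0xee,0x3a) ⇒ 0x28
lane  3: tail/keep ⇒ 0x82

vd[1] = 237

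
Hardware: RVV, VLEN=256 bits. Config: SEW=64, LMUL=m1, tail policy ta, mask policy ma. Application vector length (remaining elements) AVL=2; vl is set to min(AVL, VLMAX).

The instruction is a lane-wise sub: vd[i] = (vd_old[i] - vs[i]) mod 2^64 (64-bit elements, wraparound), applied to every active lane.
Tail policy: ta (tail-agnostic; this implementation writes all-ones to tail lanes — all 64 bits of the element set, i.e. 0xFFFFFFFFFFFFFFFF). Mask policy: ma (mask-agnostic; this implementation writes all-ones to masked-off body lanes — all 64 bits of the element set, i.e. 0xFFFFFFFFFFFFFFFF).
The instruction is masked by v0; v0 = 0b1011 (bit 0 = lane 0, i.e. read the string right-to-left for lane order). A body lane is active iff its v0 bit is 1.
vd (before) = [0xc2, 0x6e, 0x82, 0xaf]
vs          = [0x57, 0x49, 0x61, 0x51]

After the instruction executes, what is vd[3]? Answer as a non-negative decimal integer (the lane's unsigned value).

vd[3] = 18446744073709551615

VLMAX = (256 × 1) / 64 = 4 lanes
AVL=2 ≤ VLMAX=4, so vl = 2
[0] sub(0xc2,0x57) = 0x6b
[1] sub(0x6e,0x49) = 0x25
[2] tail/ones = 0xffffffffffffffff
[3] tail/ones = 0xffffffffffffffff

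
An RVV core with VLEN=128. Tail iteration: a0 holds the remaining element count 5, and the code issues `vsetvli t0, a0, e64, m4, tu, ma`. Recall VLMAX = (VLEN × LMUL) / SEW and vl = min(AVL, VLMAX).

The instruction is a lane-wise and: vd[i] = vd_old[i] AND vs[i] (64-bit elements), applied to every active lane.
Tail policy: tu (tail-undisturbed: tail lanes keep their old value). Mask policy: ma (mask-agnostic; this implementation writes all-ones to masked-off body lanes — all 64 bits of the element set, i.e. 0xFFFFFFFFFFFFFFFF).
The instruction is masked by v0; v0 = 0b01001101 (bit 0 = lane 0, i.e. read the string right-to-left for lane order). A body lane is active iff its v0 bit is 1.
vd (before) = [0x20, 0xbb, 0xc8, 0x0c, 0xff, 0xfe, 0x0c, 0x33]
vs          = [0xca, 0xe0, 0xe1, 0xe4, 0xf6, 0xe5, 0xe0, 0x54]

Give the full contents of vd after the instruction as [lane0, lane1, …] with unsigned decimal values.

vd = [0, 18446744073709551615, 192, 4, 18446744073709551615, 254, 12, 51]

VLMAX = (128 × 4) / 64 = 8 lanes
AVL=5 ≤ VLMAX=8, so vl = 5
  i=0: and(0x20,0xca) → 0
  i=1: mask-off/ones → 18446744073709551615
  i=2: and(0xc8,0xe1) → 192
  i=3: and(0x0c,0xe4) → 4
  i=4: mask-off/ones → 18446744073709551615
  i=5: tail/keep → 254
  i=6: tail/keep → 12
  i=7: tail/keep → 51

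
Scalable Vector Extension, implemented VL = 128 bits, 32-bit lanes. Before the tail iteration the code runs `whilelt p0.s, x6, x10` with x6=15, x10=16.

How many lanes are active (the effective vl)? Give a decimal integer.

register lanes = 128/32 = 4
active while 15+j < 16, i.e. j ∈ [0,1) capped at 4 ⇒ 1

vl = 1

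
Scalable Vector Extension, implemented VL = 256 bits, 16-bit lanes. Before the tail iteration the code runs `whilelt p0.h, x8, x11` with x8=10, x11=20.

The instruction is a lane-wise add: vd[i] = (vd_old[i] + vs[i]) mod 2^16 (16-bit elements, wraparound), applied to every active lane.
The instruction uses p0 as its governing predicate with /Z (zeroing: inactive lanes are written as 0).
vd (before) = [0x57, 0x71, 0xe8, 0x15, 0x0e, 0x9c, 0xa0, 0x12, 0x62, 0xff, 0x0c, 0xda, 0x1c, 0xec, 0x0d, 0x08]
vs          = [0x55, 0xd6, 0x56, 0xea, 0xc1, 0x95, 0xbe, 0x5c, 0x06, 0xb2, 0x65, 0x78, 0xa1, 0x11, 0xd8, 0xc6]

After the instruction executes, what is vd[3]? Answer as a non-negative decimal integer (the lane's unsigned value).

vd[3] = 255

lane count: 256 div 16 = 16
active while 10+j < 20, i.e. j ∈ [0,10) capped at 16 ⇒ 10
lane  0: add(0x57,0x55) ⇒ 0xac
lane  1: add(0x71,0xd6) ⇒ 0x147
lane  2: add(0xe8,0x56) ⇒ 0x13e
lane  3: add(0x15,0xea) ⇒ 0xff
lane  4: add(0x0e,0xc1) ⇒ 0xcf
lane  5: add(0x9c,0x95) ⇒ 0x131
lane  6: add(0xa0,0xbe) ⇒ 0x15e
lane  7: add(0x12,0x5c) ⇒ 0x6e
lane  8: add(0x62,0x06) ⇒ 0x68
lane  9: add(0xff,0xb2) ⇒ 0x1b1
lane 10: tail/zero ⇒ 0x00
lane 11: tail/zero ⇒ 0x00
lane 12: tail/zero ⇒ 0x00
lane 13: tail/zero ⇒ 0x00
lane 14: tail/zero ⇒ 0x00
lane 15: tail/zero ⇒ 0x00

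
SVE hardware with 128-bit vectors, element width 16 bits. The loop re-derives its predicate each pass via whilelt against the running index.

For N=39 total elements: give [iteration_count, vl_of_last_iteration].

[iterations, last_vl] = [5, 7]

register lanes = 128/16 = 8
N=39: ⌈39/8⌉ = 5 iters; last vl = 39 − 4×8 = 7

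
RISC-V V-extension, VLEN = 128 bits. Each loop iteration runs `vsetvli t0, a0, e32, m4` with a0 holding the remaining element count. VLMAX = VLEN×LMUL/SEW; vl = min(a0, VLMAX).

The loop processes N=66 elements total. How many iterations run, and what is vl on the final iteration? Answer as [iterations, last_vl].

[iterations, last_vl] = [5, 2]

VLMAX = VLEN×LMUL/SEW = 128×4/32 = 16
66 elements at 16/iter → 5 passes, remainder 2 on the last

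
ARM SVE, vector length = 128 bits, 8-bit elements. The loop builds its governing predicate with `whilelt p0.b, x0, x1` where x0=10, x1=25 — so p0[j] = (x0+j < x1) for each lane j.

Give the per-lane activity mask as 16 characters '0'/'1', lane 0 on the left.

predicate = 1111111111111110

register lanes = 128/8 = 16
active while 10+j < 25, i.e. j ∈ [0,15) capped at 16 ⇒ 15
bits (lane 0 leftmost): 1111111111111110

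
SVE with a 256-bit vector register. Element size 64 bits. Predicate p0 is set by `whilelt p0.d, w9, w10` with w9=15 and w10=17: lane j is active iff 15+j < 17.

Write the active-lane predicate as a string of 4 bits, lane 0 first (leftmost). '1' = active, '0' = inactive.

predicate = 1100

register lanes = 256/64 = 4
whilelt: lane j active iff 15+j < 17 → j < 2 → 2 active
bits (lane 0 leftmost): 1100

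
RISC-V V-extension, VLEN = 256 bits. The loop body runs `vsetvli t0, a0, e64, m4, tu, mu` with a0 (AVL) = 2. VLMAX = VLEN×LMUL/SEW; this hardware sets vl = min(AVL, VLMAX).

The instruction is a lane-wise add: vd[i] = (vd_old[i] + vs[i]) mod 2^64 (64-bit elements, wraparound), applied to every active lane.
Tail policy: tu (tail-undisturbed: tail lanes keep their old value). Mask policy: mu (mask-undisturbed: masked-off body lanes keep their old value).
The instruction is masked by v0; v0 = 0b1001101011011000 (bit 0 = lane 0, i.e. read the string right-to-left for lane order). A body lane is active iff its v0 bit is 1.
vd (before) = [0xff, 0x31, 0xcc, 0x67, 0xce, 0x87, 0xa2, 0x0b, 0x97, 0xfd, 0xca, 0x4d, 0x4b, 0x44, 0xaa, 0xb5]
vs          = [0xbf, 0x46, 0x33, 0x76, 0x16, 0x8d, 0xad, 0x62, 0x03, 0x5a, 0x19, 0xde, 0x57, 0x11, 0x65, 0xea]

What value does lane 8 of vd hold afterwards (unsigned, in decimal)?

vd[8] = 151

VLMAX = VLEN×LMUL/SEW = 256×4/64 = 16
vl ← min(2, 16) = 2
[0] mask-off/keep = 0xff
[1] mask-off/keep = 0x31
[2] tail/keep = 0xcc
[3] tail/keep = 0x67
[4] tail/keep = 0xce
[5] tail/keep = 0x87
[6] tail/keep = 0xa2
[7] tail/keep = 0x0b
[8] tail/keep = 0x97
[9] tail/keep = 0xfd
[10] tail/keep = 0xca
[11] tail/keep = 0x4d
[12] tail/keep = 0x4b
[13] tail/keep = 0x44
[14] tail/keep = 0xaa
[15] tail/keep = 0xb5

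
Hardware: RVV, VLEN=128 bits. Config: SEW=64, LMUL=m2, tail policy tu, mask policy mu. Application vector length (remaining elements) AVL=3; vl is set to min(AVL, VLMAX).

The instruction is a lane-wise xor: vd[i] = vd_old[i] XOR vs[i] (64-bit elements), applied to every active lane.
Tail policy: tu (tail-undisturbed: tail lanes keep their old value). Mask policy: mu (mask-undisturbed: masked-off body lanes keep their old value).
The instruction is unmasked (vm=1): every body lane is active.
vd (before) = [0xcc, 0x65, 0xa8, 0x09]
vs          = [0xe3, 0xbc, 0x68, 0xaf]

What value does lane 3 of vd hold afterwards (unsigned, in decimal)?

vd[3] = 9

VLMAX = (128 × 2) / 64 = 4 lanes
vl = min(AVL, VLMAX) = min(3, 4) = 3
[0] xor(0xcc,0xe3) = 0x2f
[1] xor(0x65,0xbc) = 0xd9
[2] xor(0xa8,0x68) = 0xc0
[3] tail/keep = 0x09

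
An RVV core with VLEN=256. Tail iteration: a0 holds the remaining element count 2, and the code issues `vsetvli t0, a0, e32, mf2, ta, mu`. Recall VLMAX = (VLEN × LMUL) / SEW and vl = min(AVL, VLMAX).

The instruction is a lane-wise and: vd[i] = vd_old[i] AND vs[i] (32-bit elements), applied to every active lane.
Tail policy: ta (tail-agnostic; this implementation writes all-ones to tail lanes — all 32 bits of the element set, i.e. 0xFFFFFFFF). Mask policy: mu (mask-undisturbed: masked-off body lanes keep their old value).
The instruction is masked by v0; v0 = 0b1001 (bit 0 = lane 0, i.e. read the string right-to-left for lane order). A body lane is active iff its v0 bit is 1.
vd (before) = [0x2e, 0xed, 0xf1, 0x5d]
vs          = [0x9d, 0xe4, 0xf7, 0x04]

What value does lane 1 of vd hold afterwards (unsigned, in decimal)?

VLMAX = (256 × 1/2) / 32 = 4 lanes
vl = min(AVL, VLMAX) = min(2, 4) = 2
  i=0: and(0x2e,0x9d) → 12
  i=1: mask-off/keep → 237
  i=2: tail/ones → 4294967295
  i=3: tail/ones → 4294967295

vd[1] = 237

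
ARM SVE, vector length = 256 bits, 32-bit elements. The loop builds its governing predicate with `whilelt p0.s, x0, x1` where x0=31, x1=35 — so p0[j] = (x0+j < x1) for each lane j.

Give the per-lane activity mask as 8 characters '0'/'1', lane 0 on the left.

predicate = 11110000

256-bit reg / 32-bit elem → 8 lanes
active while 31+j < 35, i.e. j ∈ [0,4) capped at 8 ⇒ 4
bits (lane 0 leftmost): 11110000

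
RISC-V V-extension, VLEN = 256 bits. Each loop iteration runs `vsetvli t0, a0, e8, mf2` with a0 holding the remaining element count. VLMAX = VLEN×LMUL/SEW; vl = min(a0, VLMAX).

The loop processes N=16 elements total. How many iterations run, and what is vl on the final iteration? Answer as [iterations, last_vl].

[iterations, last_vl] = [1, 16]

VLMAX = VLEN×LMUL/SEW = 256×1/2/8 = 16
N=16: ⌈16/16⌉ = 1 iters; last vl = 16 − 0×16 = 16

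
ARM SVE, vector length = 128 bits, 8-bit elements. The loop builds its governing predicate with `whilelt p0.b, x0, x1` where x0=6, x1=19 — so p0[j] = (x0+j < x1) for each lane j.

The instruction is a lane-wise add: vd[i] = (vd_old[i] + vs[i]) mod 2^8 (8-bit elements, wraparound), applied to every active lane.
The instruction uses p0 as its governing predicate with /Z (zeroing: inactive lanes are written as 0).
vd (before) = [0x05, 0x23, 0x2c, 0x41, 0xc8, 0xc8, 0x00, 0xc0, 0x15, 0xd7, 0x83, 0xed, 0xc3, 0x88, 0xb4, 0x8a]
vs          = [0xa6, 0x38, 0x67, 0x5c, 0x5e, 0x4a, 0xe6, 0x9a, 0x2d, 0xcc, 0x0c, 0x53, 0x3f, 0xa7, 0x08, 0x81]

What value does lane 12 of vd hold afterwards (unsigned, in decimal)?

lane count: 128 div 8 = 16
active while 6+j < 19, i.e. j ∈ [0,13) capped at 16 ⇒ 13
vd[0] add(0x05,0xa6) -> 0xab
vd[1] add(0x23,0x38) -> 0x5b
vd[2] add(0x2c,0x67) -> 0x93
vd[3] add(0x41,0x5c) -> 0x9d
vd[4] add(0xc8,0x5e) -> 0x26
vd[5] add(0xc8,0x4a) -> 0x12
vd[6] add(0x00,0xe6) -> 0xe6
vd[7] add(0xc0,0x9a) -> 0x5a
vd[8] add(0x15,0x2d) -> 0x42
vd[9] add(0xd7,0xcc) -> 0xa3
vd[10] add(0x83,0x0c) -> 0x8f
vd[11] add(0xed,0x53) -> 0x40
vd[12] add(0xc3,0x3f) -> 0x02
vd[13] tail/zero -> 0x00
vd[14] tail/zero -> 0x00
vd[15] tail/zero -> 0x00

vd[12] = 2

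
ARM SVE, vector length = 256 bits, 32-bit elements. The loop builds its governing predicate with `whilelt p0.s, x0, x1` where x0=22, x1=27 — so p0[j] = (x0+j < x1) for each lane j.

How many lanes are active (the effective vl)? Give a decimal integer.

vl = 5

lane count: 256 div 32 = 8
p0[j] = (22+j < 27); true for j=0..4 → 5 lanes set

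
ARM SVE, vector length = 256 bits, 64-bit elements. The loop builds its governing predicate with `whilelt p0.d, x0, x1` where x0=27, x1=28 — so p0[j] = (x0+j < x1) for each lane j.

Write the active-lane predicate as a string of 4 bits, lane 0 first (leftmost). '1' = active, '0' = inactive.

register lanes = 256/64 = 4
whilelt: lane j active iff 27+j < 28 → j < 1 → 1 active
bits (lane 0 leftmost): 1000

predicate = 1000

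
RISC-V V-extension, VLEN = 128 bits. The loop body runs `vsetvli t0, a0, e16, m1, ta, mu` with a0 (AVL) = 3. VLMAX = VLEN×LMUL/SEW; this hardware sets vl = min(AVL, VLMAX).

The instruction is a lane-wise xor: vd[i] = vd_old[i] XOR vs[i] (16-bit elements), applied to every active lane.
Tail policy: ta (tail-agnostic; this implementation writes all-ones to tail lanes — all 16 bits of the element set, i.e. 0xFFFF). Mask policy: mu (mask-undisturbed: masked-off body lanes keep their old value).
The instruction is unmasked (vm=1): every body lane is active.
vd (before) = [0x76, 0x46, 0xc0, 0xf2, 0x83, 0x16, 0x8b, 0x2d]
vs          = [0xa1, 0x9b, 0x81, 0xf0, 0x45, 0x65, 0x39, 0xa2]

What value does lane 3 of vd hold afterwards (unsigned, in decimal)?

lanes per group: 128·1/16 = 8
AVL=3 ≤ VLMAX=8, so vl = 3
[0] xor(0x76,0xa1) = 0xd7
[1] xor(0x46,0x9b) = 0xdd
[2] xor(0xc0,0x81) = 0x41
[3] tail/ones = 0xffff
[4] tail/ones = 0xffff
[5] tail/ones = 0xffff
[6] tail/ones = 0xffff
[7] tail/ones = 0xffff

vd[3] = 65535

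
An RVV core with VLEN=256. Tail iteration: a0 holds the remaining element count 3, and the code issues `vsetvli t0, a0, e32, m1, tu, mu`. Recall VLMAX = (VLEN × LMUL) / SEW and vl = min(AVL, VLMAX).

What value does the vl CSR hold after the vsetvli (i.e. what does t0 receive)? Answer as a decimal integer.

vl = 3

lanes per group: 256·1/32 = 8
vl = min(AVL, VLMAX) = min(3, 8) = 3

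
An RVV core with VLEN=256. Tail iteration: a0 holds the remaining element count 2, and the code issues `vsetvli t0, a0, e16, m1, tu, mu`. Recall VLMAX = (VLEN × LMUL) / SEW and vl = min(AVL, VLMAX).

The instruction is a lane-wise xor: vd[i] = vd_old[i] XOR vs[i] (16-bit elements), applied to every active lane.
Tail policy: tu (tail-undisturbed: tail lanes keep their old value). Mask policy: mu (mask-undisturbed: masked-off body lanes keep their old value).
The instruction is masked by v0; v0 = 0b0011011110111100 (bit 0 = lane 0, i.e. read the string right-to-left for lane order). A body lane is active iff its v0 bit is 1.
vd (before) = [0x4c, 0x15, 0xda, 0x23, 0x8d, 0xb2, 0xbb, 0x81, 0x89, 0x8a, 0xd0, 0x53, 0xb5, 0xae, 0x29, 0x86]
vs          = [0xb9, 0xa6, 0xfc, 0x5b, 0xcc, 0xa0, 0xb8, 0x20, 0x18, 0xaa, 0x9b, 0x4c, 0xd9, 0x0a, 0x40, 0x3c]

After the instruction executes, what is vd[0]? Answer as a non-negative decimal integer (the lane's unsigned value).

vd[0] = 76

lanes per group: 256·1/16 = 16
vl ← min(2, 16) = 2
lane  0: mask-off/keep ⇒ 0x4c
lane  1: mask-off/keep ⇒ 0x15
lane  2: tail/keep ⇒ 0xda
lane  3: tail/keep ⇒ 0x23
lane  4: tail/keep ⇒ 0x8d
lane  5: tail/keep ⇒ 0xb2
lane  6: tail/keep ⇒ 0xbb
lane  7: tail/keep ⇒ 0x81
lane  8: tail/keep ⇒ 0x89
lane  9: tail/keep ⇒ 0x8a
lane 10: tail/keep ⇒ 0xd0
lane 11: tail/keep ⇒ 0x53
lane 12: tail/keep ⇒ 0xb5
lane 13: tail/keep ⇒ 0xae
lane 14: tail/keep ⇒ 0x29
lane 15: tail/keep ⇒ 0x86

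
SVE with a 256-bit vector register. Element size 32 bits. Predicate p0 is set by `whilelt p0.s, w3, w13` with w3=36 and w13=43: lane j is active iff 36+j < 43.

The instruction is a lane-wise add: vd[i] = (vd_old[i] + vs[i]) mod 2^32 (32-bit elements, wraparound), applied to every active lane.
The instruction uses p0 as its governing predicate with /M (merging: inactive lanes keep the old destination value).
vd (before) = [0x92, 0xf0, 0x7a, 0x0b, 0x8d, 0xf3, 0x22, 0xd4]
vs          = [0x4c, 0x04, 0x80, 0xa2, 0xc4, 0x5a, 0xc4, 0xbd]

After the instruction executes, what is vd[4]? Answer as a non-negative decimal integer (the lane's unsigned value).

vd[4] = 337

256-bit reg / 32-bit elem → 8 lanes
active while 36+j < 43, i.e. j ∈ [0,7) capped at 8 ⇒ 7
  i=0: add(0x92,0x4c) → 222
  i=1: add(0xf0,0x04) → 244
  i=2: add(0x7a,0x80) → 250
  i=3: add(0x0b,0xa2) → 173
  i=4: add(0x8d,0xc4) → 337
  i=5: add(0xf3,0x5a) → 333
  i=6: add(0x22,0xc4) → 230
  i=7: tail/keep → 212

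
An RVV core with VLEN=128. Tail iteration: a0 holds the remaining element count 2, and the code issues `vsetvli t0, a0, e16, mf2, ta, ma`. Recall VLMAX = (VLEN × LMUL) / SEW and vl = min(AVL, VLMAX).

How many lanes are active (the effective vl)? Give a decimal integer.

VLMAX = VLEN×LMUL/SEW = 128×1/2/16 = 4
AVL=2 ≤ VLMAX=4, so vl = 2

vl = 2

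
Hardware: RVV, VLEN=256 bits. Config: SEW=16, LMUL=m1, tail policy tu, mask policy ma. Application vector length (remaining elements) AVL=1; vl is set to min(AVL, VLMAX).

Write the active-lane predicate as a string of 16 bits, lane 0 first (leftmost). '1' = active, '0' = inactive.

predicate = 1000000000000000

VLMAX = VLEN×LMUL/SEW = 256×1/16 = 16
AVL=1 ≤ VLMAX=16, so vl = 1
bits (lane 0 leftmost): 1000000000000000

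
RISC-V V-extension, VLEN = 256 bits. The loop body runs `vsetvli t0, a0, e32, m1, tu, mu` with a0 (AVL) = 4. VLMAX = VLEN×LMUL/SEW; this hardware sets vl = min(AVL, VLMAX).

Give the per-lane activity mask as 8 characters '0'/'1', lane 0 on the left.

predicate = 11110000

VLMAX = (256 × 1) / 32 = 8 lanes
AVL=4 ≤ VLMAX=8, so vl = 4
bits (lane 0 leftmost): 11110000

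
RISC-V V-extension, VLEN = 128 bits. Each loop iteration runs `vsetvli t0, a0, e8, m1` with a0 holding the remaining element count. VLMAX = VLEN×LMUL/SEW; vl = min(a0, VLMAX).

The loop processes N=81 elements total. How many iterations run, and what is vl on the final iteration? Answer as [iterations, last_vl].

VLMAX = VLEN×LMUL/SEW = 128×1/8 = 16
81 elements at 16/iter → 6 passes, remainder 1 on the last

[iterations, last_vl] = [6, 1]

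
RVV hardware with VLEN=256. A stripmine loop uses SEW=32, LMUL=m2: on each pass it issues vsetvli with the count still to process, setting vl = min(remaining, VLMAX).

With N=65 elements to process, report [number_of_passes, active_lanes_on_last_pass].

[iterations, last_vl] = [5, 1]

lanes per group: 256·2/32 = 16
65 elements at 16/iter → 5 passes, remainder 1 on the last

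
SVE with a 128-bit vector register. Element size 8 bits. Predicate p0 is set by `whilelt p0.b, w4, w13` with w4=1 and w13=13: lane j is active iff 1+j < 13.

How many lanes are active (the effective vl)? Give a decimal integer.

vl = 12

lane count: 128 div 8 = 16
active while 1+j < 13, i.e. j ∈ [0,12) capped at 16 ⇒ 12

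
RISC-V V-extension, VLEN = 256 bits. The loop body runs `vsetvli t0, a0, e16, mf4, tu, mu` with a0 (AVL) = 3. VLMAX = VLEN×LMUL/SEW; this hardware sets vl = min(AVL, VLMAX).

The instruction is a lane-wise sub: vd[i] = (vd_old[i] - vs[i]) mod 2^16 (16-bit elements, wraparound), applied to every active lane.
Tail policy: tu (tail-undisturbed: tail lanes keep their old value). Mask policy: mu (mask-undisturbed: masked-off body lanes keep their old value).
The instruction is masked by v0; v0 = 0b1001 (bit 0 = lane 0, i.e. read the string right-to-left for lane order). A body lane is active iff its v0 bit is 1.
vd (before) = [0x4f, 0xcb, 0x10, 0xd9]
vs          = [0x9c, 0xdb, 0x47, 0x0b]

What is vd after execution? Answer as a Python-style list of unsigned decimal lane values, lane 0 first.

vd = [65459, 203, 16, 217]

lanes per group: 256·1/4/16 = 4
vl ← min(3, 4) = 3
lane  0: sub(0x4f,0x9c) ⇒ 0xffb3
lane  1: mask-off/keep ⇒ 0xcb
lane  2: mask-off/keep ⇒ 0x10
lane  3: tail/keep ⇒ 0xd9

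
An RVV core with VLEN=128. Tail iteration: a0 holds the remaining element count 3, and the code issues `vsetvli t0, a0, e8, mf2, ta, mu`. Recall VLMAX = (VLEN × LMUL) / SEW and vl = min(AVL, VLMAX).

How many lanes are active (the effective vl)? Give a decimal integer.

vl = 3

lanes per group: 128·1/2/8 = 8
AVL=3 ≤ VLMAX=8, so vl = 3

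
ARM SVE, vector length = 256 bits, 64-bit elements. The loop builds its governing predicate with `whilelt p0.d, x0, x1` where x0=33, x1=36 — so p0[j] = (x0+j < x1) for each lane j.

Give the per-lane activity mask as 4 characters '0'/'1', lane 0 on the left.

lane count: 256 div 64 = 4
p0[j] = (33+j < 36); true for j=0..2 → 3 lanes set
bits (lane 0 leftmost): 1110

predicate = 1110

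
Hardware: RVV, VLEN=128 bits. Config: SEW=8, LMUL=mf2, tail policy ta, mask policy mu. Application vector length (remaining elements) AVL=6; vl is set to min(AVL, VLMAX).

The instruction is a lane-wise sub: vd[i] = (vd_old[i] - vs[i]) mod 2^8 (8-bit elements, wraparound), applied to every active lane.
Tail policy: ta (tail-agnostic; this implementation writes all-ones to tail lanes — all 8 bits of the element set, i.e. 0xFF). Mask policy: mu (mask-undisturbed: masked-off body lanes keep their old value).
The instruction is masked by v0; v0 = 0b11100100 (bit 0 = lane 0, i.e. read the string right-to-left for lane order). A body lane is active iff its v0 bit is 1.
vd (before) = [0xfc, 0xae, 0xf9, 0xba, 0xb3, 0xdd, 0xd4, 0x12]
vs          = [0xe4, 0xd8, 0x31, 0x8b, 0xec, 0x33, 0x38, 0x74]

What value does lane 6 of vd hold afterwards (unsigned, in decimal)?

vd[6] = 255

VLMAX = VLEN×LMUL/SEW = 128×1/2/8 = 8
vl ← min(6, 8) = 6
vd[0] mask-off/keep -> 0xfc
vd[1] mask-off/keep -> 0xae
vd[2] sub(0xf9,0x31) -> 0xc8
vd[3] mask-off/keep -> 0xba
vd[4] mask-off/keep -> 0xb3
vd[5] sub(0xdd,0x33) -> 0xaa
vd[6] tail/ones -> 0xff
vd[7] tail/ones -> 0xff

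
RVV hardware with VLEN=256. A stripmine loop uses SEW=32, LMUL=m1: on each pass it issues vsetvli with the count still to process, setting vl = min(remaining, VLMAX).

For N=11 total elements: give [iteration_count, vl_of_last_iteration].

VLMAX = VLEN×LMUL/SEW = 256×1/32 = 8
iterations = ceil(11/8) = 2; final-pass vl = 3

[iterations, last_vl] = [2, 3]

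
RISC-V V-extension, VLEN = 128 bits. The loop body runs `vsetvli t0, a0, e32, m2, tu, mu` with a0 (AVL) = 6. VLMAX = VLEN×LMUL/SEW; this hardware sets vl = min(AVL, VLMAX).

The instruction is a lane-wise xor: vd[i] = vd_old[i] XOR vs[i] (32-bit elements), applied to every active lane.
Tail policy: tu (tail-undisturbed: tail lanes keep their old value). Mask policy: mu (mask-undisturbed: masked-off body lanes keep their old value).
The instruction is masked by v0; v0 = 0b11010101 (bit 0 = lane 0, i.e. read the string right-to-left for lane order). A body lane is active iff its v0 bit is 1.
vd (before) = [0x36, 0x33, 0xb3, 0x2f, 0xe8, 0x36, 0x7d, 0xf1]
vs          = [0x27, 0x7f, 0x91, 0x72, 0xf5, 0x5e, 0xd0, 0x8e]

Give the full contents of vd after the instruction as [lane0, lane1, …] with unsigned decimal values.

vd = [17, 51, 34, 47, 29, 54, 125, 241]

VLMAX = (128 × 2) / 32 = 8 lanes
vl ← min(6, 8) = 6
[0] xor(0x36,0x27) = 0x11
[1] mask-off/keep = 0x33
[2] xor(0xb3,0x91) = 0x22
[3] mask-off/keep = 0x2f
[4] xor(0xe8,0xf5) = 0x1d
[5] mask-off/keep = 0x36
[6] tail/keep = 0x7d
[7] tail/keep = 0xf1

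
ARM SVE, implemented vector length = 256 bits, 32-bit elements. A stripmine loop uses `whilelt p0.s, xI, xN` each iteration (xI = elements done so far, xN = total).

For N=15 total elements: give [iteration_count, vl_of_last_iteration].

[iterations, last_vl] = [2, 7]

register lanes = 256/32 = 8
15 elements at 8/iter → 2 passes, remainder 7 on the last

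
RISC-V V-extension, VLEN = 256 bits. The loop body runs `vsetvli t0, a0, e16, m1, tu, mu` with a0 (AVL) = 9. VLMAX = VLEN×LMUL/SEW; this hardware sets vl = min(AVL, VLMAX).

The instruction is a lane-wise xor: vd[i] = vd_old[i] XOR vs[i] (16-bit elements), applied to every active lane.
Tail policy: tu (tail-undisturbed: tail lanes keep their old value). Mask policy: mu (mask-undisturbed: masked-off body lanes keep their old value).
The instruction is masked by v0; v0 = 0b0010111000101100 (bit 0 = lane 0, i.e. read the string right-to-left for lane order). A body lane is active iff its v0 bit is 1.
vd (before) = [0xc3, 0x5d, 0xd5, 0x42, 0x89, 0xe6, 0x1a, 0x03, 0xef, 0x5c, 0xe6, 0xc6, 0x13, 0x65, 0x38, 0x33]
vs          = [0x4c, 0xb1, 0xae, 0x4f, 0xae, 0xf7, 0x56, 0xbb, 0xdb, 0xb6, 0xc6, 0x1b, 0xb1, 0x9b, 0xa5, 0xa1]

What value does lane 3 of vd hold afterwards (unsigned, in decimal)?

lanes per group: 256·1/16 = 16
AVL=9 ≤ VLMAX=16, so vl = 9
vd[0] mask-off/keep -> 0xc3
vd[1] mask-off/keep -> 0x5d
vd[2] xor(0xd5,0xae) -> 0x7b
vd[3] xor(0x42,0x4f) -> 0x0d
vd[4] mask-off/keep -> 0x89
vd[5] xor(0xe6,0xf7) -> 0x11
vd[6] mask-off/keep -> 0x1a
vd[7] mask-off/keep -> 0x03
vd[8] mask-off/keep -> 0xef
vd[9] tail/keep -> 0x5c
vd[10] tail/keep -> 0xe6
vd[11] tail/keep -> 0xc6
vd[12] tail/keep -> 0x13
vd[13] tail/keep -> 0x65
vd[14] tail/keep -> 0x38
vd[15] tail/keep -> 0x33

vd[3] = 13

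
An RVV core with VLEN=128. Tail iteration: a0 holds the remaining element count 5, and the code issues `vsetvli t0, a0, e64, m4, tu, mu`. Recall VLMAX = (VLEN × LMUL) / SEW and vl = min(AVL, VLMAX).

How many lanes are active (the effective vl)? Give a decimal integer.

lanes per group: 128·4/64 = 8
vl ← min(5, 8) = 5

vl = 5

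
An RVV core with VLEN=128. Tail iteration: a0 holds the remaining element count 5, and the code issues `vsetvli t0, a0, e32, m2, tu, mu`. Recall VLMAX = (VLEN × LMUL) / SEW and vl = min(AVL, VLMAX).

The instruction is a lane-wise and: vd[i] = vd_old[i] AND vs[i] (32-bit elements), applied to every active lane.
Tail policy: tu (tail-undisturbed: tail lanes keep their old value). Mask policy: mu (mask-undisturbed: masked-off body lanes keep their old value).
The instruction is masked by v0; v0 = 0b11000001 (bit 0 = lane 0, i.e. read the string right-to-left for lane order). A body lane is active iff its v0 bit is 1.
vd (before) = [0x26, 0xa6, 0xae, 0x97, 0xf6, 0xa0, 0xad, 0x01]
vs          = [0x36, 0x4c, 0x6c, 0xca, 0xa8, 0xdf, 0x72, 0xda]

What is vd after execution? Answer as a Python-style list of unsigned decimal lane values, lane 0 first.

vd = [38, 166, 174, 151, 246, 160, 173, 1]

VLMAX = VLEN×LMUL/SEW = 128×2/32 = 8
vl = min(AVL, VLMAX) = min(5, 8) = 5
lane  0: and(0x26,0x36) ⇒ 0x26
lane  1: mask-off/keep ⇒ 0xa6
lane  2: mask-off/keep ⇒ 0xae
lane  3: mask-off/keep ⇒ 0x97
lane  4: mask-off/keep ⇒ 0xf6
lane  5: tail/keep ⇒ 0xa0
lane  6: tail/keep ⇒ 0xad
lane  7: tail/keep ⇒ 0x01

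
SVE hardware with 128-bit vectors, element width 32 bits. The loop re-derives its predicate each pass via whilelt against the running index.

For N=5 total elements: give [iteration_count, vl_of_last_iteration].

[iterations, last_vl] = [2, 1]

128-bit reg / 32-bit elem → 4 lanes
iterations = ceil(5/4) = 2; final-pass vl = 1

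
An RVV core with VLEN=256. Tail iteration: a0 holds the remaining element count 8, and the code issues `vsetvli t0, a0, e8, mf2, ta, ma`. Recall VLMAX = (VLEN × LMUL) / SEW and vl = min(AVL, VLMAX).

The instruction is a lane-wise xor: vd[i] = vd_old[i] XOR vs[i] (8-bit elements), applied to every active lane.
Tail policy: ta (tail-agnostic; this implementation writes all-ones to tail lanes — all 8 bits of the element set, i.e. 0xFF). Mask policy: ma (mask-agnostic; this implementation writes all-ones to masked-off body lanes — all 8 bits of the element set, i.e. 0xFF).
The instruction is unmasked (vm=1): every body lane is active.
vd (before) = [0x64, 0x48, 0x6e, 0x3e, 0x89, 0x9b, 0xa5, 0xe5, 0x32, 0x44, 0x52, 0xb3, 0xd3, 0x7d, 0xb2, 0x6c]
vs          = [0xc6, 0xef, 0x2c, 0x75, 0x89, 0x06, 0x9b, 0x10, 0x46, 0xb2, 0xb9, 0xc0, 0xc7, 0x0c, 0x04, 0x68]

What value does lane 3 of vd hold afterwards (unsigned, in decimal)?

vd[3] = 75

VLMAX = (256 × 1/2) / 8 = 16 lanes
vl = min(AVL, VLMAX) = min(8, 16) = 8
lane  0: xor(0x64,0xc6) ⇒ 0xa2
lane  1: xor(0x48,0xef) ⇒ 0xa7
lane  2: xor(0x6e,0x2c) ⇒ 0x42
lane  3: xor(0x3e,0x75) ⇒ 0x4b
lane  4: xor(0x89,0x89) ⇒ 0x00
lane  5: xor(0x9b,0x06) ⇒ 0x9d
lane  6: xor(0xa5,0x9b) ⇒ 0x3e
lane  7: xor(0xe5,0x10) ⇒ 0xf5
lane  8: tail/ones ⇒ 0xff
lane  9: tail/ones ⇒ 0xff
lane 10: tail/ones ⇒ 0xff
lane 11: tail/ones ⇒ 0xff
lane 12: tail/ones ⇒ 0xff
lane 13: tail/ones ⇒ 0xff
lane 14: tail/ones ⇒ 0xff
lane 15: tail/ones ⇒ 0xff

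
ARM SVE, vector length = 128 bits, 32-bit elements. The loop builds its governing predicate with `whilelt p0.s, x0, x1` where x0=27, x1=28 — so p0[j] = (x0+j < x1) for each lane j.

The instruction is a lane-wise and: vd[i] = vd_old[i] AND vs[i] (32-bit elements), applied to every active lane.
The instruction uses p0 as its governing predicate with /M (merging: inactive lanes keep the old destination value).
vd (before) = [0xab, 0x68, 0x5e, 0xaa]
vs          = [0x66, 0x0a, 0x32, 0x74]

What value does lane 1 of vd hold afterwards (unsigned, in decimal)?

vd[1] = 104

lane count: 128 div 32 = 4
p0[j] = (27+j < 28); true for j=0..0 → 1 lanes set
vd[0] and(0xab,0x66) -> 0x22
vd[1] tail/keep -> 0x68
vd[2] tail/keep -> 0x5e
vd[3] tail/keep -> 0xaa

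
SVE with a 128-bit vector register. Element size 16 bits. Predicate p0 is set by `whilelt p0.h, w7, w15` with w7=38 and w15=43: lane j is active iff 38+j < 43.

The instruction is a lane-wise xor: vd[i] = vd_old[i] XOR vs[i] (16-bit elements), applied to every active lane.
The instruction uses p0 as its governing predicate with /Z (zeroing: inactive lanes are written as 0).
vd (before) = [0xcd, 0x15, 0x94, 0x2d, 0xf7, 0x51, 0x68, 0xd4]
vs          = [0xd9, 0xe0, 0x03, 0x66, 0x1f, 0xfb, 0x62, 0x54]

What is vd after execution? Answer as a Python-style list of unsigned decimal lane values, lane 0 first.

vd = [20, 245, 151, 75, 232, 0, 0, 0]

lane count: 128 div 16 = 8
active while 38+j < 43, i.e. j ∈ [0,5) capped at 8 ⇒ 5
[0] xor(0xcd,0xd9) = 0x14
[1] xor(0x15,0xe0) = 0xf5
[2] xor(0x94,0x03) = 0x97
[3] xor(0x2d,0x66) = 0x4b
[4] xor(0xf7,0x1f) = 0xe8
[5] tail/zero = 0x00
[6] tail/zero = 0x00
[7] tail/zero = 0x00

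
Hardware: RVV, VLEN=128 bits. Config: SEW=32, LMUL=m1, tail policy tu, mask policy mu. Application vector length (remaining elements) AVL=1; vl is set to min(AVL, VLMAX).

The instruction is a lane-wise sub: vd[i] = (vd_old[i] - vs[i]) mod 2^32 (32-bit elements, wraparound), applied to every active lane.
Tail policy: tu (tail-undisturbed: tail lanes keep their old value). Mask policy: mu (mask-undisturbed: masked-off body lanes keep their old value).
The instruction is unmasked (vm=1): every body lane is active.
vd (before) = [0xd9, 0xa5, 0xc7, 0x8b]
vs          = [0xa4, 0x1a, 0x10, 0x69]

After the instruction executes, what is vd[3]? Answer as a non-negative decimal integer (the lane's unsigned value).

vd[3] = 139

VLMAX = (128 × 1) / 32 = 4 lanes
vl ← min(1, 4) = 1
[0] sub(0xd9,0xa4) = 0x35
[1] tail/keep = 0xa5
[2] tail/keep = 0xc7
[3] tail/keep = 0x8b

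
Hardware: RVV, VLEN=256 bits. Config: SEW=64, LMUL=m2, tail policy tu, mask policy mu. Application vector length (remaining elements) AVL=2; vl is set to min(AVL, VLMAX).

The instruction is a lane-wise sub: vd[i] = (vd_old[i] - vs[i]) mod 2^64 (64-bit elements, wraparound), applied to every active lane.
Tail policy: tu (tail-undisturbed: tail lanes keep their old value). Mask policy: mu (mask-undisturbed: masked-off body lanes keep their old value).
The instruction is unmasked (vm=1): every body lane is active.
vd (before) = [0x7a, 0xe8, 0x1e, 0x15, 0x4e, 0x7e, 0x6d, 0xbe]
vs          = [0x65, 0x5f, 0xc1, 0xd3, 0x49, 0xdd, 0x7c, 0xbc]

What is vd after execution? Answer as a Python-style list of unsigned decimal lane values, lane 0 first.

VLMAX = (256 × 2) / 64 = 8 lanes
AVL=2 ≤ VLMAX=8, so vl = 2
lane  0: sub(0x7a,0x65) ⇒ 0x15
lane  1: sub(0xe8,0x5f) ⇒ 0x89
lane  2: tail/keep ⇒ 0x1e
lane  3: tail/keep ⇒ 0x15
lane  4: tail/keep ⇒ 0x4e
lane  5: tail/keep ⇒ 0x7e
lane  6: tail/keep ⇒ 0x6d
lane  7: tail/keep ⇒ 0xbe

vd = [21, 137, 30, 21, 78, 126, 109, 190]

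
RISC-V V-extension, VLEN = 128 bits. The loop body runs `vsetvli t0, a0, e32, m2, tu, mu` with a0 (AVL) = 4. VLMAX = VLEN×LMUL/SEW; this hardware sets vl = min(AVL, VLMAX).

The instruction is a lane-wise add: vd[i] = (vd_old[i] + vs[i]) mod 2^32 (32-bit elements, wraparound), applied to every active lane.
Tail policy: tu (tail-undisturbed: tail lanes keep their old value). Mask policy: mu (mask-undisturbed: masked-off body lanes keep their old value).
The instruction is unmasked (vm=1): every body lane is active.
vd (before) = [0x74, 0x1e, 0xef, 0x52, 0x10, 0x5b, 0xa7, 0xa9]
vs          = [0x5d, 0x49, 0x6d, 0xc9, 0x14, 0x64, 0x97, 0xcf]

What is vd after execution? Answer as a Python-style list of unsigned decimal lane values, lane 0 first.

vd = [209, 103, 348, 283, 16, 91, 167, 169]

VLMAX = VLEN×LMUL/SEW = 128×2/32 = 8
vl = min(AVL, VLMAX) = min(4, 8) = 4
  i=0: add(0x74,0x5d) → 209
  i=1: add(0x1e,0x49) → 103
  i=2: add(0xef,0x6d) → 348
  i=3: add(0x52,0xc9) → 283
  i=4: tail/keep → 16
  i=5: tail/keep → 91
  i=6: tail/keep → 167
  i=7: tail/keep → 169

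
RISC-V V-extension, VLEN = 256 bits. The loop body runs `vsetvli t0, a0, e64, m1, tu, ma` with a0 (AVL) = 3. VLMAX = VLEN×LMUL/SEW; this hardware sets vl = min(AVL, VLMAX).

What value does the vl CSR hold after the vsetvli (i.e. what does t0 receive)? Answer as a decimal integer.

VLMAX = (256 × 1) / 64 = 4 lanes
AVL=3 ≤ VLMAX=4, so vl = 3

vl = 3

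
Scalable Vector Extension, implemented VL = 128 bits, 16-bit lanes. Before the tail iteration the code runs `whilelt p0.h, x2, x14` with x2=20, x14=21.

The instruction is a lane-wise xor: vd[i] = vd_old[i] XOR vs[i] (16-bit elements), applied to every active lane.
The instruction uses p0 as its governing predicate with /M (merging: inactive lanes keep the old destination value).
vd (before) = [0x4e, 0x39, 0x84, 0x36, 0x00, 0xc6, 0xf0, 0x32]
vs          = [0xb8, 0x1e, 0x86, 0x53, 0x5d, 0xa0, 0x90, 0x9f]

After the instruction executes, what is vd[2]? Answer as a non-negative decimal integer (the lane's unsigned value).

lane count: 128 div 16 = 8
active while 20+j < 21, i.e. j ∈ [0,1) capped at 8 ⇒ 1
  i=0: xor(0x4e,0xb8) → 246
  i=1: tail/keep → 57
  i=2: tail/keep → 132
  i=3: tail/keep → 54
  i=4: tail/keep → 0
  i=5: tail/keep → 198
  i=6: tail/keep → 240
  i=7: tail/keep → 50

vd[2] = 132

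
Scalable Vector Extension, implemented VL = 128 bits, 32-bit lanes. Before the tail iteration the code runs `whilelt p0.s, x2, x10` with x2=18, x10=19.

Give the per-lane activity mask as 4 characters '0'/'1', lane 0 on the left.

register lanes = 128/32 = 4
active while 18+j < 19, i.e. j ∈ [0,1) capped at 4 ⇒ 1
bits (lane 0 leftmost): 1000

predicate = 1000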